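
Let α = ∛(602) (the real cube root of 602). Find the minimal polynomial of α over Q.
m_α(x) = x^3 - 602

α satisfies α^3 = 602, so x^3 - 602 annihilates α. By the rational root test, a rational root p/q (in lowest terms) of x^3 - 602 would satisfy p^3 = 602 q^3, forcing q = 1 and p^3 = 602; but 602 is not a perfect cube, contradiction. A monic cubic over Q with no rational root is irreducible (any nontrivial factorization would include a linear factor). Hence x^3 - 602 is the minimal polynomial of α, and in particular [Q(α):Q] = 3.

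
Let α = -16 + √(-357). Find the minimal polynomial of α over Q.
m_α(x) = x^2 + 32x + 613

From α + 16 = √(-357), squaring gives (α + 16)^2 = -357, i.e. α^2 + 32α + 256 = -357, so α^2 + 32α + 613 = 0. The discriminant of x^2 + 32x + 613 is (32)^2 - 4·(613) = 1024 - 2452 = -1428, and 4·(-357) is not a perfect square in Q since -357 is squarefree and ≠ 1. Hence x^2 + 32x + 613 is irreducible over Q and is the minimal polynomial of α.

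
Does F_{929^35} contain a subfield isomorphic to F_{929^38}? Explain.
No: F_{929^38} is not a subfield of F_{929^35}

F_{p^m} embeds in F_{p^n} iff m | n. Here 38 ∤ 35 (since 35 = 0·38 + 35 with remainder 35 ≠ 0), so F_{929^38} is not a subfield of F_{929^35}. Equivalently: if it were, the tower law would give 38 = [F_{929^38}:F_929] dividing [F_{929^35}:F_929] = 35, contradiction.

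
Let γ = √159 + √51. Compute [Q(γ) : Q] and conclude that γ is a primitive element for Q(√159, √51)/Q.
[Q(γ) : Q] = 4 (equivalently, Q(γ) = Q(√159, √51))

Obviously Q(γ) ⊆ Q(√159, √51), and [Q(√159, √51):Q] = 4 (since 159, 51 are distinct squarefree integers > 1 with 8109 not a perfect square). To show equality we compute the minimal polynomial of γ. From γ = √159 + √51: γ^2 = 159 + 2√(8109) + 51 = 210 + 2√(8109), so γ^2 - 210 = 2√(8109); squaring, (γ^2 - 210)^2 = 4·8109, i.e. γ^4 - 420γ^2 + 44100 - 32436 = 0, i.e. γ^4 - 420γ^2 + 11664 = 0. So γ is a root of x^4 - 420x^2 + 11664. This polynomial is irreducible over Q: it has no rational root (each ±√159 ± √51 is irrational), and any factorization into two quadratics over Q would force √(8109) ∈ Q (pairing opposite roots) or √159, √51 ∈ Q (other pairings), all impossible. Hence [Q(γ):Q] = 4 = [Q(√159, √51):Q], so Q(γ) = Q(√159, √51).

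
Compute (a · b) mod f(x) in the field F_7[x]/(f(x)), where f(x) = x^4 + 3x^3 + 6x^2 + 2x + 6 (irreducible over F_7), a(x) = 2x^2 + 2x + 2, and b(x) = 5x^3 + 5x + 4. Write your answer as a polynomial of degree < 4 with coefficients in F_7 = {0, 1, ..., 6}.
a · b ≡ 6x^3 + 6x^2 + 5x + 2 (mod f(x))

Multiply in F_7[x]: a(x)·b(x) = (2x^2 + 2x + 2)·(5x^3 + 5x + 4) = 3x^5 + 3x^4 + 6x^3 + 4x^2 + 4x + 1. This has degree ≥ 4, so divide by f(x) over F_7: 3x^5 + 3x^4 + 6x^3 + 4x^2 + 4x + 1 = (3x + 1)·(x^4 + 3x^3 + 6x^2 + 2x + 6) + (6x^3 + 6x^2 + 5x + 2). Hence a·b ≡ 6x^3 + 6x^2 + 5x + 2 (mod f). (F_7[x]/(f) is a field with 7^4 = 2401 elements since f is irreducible of degree 4.)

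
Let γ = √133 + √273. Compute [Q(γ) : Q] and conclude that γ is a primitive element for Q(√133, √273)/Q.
[Q(γ) : Q] = 4 (equivalently, Q(γ) = Q(√133, √273))

Obviously Q(γ) ⊆ Q(√133, √273), and [Q(√133, √273):Q] = 4 (since 133, 273 are distinct squarefree integers > 1 with 36309 not a perfect square). To show equality we compute the minimal polynomial of γ. From γ = √133 + √273: γ^2 = 133 + 2√(36309) + 273 = 406 + 2√(36309), so γ^2 - 406 = 2√(36309); squaring, (γ^2 - 406)^2 = 4·36309, i.e. γ^4 - 812γ^2 + 164836 - 145236 = 0, i.e. γ^4 - 812γ^2 + 19600 = 0. So γ is a root of x^4 - 812x^2 + 19600. This polynomial is irreducible over Q: it has no rational root (each ±√133 ± √273 is irrational), and any factorization into two quadratics over Q would force √(36309) ∈ Q (pairing opposite roots) or √133, √273 ∈ Q (other pairings), all impossible. Hence [Q(γ):Q] = 4 = [Q(√133, √273):Q], so Q(γ) = Q(√133, √273).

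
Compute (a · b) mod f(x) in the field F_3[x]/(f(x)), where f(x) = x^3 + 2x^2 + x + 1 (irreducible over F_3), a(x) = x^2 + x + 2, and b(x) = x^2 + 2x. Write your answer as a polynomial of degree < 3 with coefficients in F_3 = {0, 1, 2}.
a · b ≡ x^2 + 2x + 2 (mod f(x))

Multiply in F_3[x]: a(x)·b(x) = (x^2 + x + 2)·(x^2 + 2x) = x^4 + x^2 + x. This has degree ≥ 3, so divide by f(x) over F_3: x^4 + x^2 + x = (x + 1)·(x^3 + 2x^2 + x + 1) + (x^2 + 2x + 2). Hence a·b ≡ x^2 + 2x + 2 (mod f). (F_3[x]/(f) is a field with 3^3 = 27 elements since f is irreducible of degree 3.)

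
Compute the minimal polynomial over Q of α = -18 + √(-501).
m_α(x) = x^2 + 36x + 825

From α + 18 = √(-501), squaring gives (α + 18)^2 = -501, i.e. α^2 + 36α + 324 = -501, so α^2 + 36α + 825 = 0. The discriminant of x^2 + 36x + 825 is (36)^2 - 4·(825) = 1296 - 3300 = -2004, and 4·(-501) is not a perfect square in Q since -501 is squarefree and ≠ 1. Hence x^2 + 36x + 825 is irreducible over Q and is the minimal polynomial of α.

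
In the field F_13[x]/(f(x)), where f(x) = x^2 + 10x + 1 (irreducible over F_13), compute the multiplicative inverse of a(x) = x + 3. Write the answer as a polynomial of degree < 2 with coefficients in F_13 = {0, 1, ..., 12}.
a(x)^(-1) ≡ 2x + 1 (mod f(x))

Since f is irreducible over F_13, F_13[x]/(f) is a field and a(x) ≠ 0 has an inverse. Apply the extended Euclidean algorithm to f(x) and a(x) in F_13[x]: f(x) = (x + 7)·a(x) + (6). The last nonzero remainder is the constant 6 = gcd(f, a) in F_13. Back-substituting through the division chain expresses 6 = s(x)·a(x) + t(x)·f(x) with s(x) ≡ 12x + 6 (mod f), so (12x + 6)·a(x) ≡ 6 (mod f). Multiplying by 6^(-1) ≡ 11 in F_13 gives a(x)^(-1) ≡ 11·(12x + 6) ≡ 2x + 1 (mod f). Check: (x + 3)·(2x + 1) = 2x^2 + 7x + 3 ≡ 1 (mod x^2 + 10x + 1).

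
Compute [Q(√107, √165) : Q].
[Q(√107, √165) : Q] = 4

[Q(√107):Q] = 2 (min poly x^2 - 107, irreducible since 107 is squarefree > 1). For the top step, suppose √165 ∈ Q(√107), say √165 = c + d√107 with c, d ∈ Q. Squaring: 165 = c^2 + 107d^2 + 2cd√107. Since √107 ∉ Q this forces 2cd = 0. If d = 0 then √165 = c ∈ Q, contradicting 165 squarefree > 1. If c = 0 then 165 = 107d^2, so 107·165 = (107d)^2 is a perfect square in Q — but 107·165 = 17655 is not a perfect square (since 107 and 165 are distinct squarefree integers). Contradiction. Hence √165 ∉ Q(√107), so x^2 - 165 stays irreducible over Q(√107) and [Q(√107, √165) : Q(√107)] = 2. By the tower law, [Q(√107, √165) : Q] = 2 · 2 = 4.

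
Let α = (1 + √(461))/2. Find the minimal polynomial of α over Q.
m_α(x) = x^2 - x - 115

From 2α - 1 = √(461), squaring gives (2α - 1)^2 = 461, i.e. 4α^2 - 4α + 1 = 461, so α^2 - α + (1 - 461)/4 = 0. Since 461 ≡ 1 (mod 4), (1 - 461)/4 = -115 ∈ Z. The polynomial x^2 - x - 115 has discriminant 1 - 4·(-115) = 461, which is not a perfect square in Q (d = 461 is squarefree and ≠ 1), so x^2 - x - 115 is irreducible over Q. It is the minimal polynomial of α.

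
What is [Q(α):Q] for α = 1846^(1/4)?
[Q(α):Q] = 4

α is a root of x^4 - 1846. By Eisenstein's criterion at the prime p = 2 (which divides the constant term 1846 but p^2 = 4 does not, since 1846 is squarefree), x^4 - 1846 is irreducible over Q. Hence [Q(α):Q] = 4.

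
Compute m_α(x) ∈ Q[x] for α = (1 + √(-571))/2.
m_α(x) = x^2 - x + 143

From 2α - 1 = √(-571), squaring gives (2α - 1)^2 = -571, i.e. 4α^2 - 4α + 1 = -571, so α^2 - α + (1 + 571)/4 = 0. Since -571 ≡ 1 (mod 4), (1 + 571)/4 = 143 ∈ Z. The polynomial x^2 - x + 143 has discriminant 1 - 4·(143) = -571, which is not a perfect square in Q (d = -571 is squarefree and ≠ 1), so x^2 - x + 143 is irreducible over Q. It is the minimal polynomial of α.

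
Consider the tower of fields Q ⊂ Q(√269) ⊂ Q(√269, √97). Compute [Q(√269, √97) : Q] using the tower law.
[Q(√269, √97) : Q] = 4

[Q(√269):Q] = 2 (min poly x^2 - 269, irreducible since 269 is squarefree > 1). For the top step, suppose √97 ∈ Q(√269), say √97 = c + d√269 with c, d ∈ Q. Squaring: 97 = c^2 + 269d^2 + 2cd√269. Since √269 ∉ Q this forces 2cd = 0. If d = 0 then √97 = c ∈ Q, contradicting 97 squarefree > 1. If c = 0 then 97 = 269d^2, so 269·97 = (269d)^2 is a perfect square in Q — but 269·97 = 26093 is not a perfect square (since 269 and 97 are distinct squarefree integers). Contradiction. Hence √97 ∉ Q(√269), so x^2 - 97 stays irreducible over Q(√269) and [Q(√269, √97) : Q(√269)] = 2. By the tower law, [Q(√269, √97) : Q] = 2 · 2 = 4.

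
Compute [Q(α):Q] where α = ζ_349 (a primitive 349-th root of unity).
[Q(α):Q] = 348

The minimal polynomial of ζ_349 over Q is the 349-th cyclotomic polynomial Φ_349(x), which is irreducible over Q and has degree φ(349) = 348. Hence [Q(α):Q] = φ(349) = 348.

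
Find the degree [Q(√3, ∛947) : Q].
[Q(√3, ∛947) : Q] = 6

Let L = Q(√3, ∛947). Since Q(√3) ⊂ L and [Q(√3):Q] = 2, the tower law gives 2 | [L:Q]. Likewise Q(∛947) ⊂ L with [Q(∛947):Q] = 3 (because 947 is not a perfect cube), so 3 | [L:Q]. As gcd(2,3) = 1, [L:Q] is divisible by 6. Conversely L is generated over Q by √3 and ∛947, so [L:Q] ≤ 2·3 = 6. Therefore [Q(√3, ∛947) : Q] = 6.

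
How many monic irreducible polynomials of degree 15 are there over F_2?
There are 2182 monic irreducible polynomials of degree 15 over F_2

Each element of F_{2^15} that lies in no proper subfield is a root of exactly one monic irreducible of degree 15 over F_2, and each such polynomial has 15 distinct roots in F_{2^15}. By Möbius inversion the count is N_2(15) = (1/15) Σ_{d|15} μ(15/d) · 2^d = (1/15)(μ(15)·2^1 + μ(5)·2^3 + μ(3)·2^5 + μ(1)·2^15) = 32730/15 = 2182.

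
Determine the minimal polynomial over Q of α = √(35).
m_α(x) = x^2 - 35

α satisfies α^2 - 35 = 0, so x^2 - 35 annihilates α. Since d = 35 is squarefree and ≠ 1, it is not a perfect square in Q, so x^2 - 35 has no rational root and is therefore irreducible over Q (a degree-2 polynomial over a field is irreducible iff it has no root). Hence m_α(x) = x^2 - 35.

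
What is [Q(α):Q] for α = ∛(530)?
[Q(α):Q] = 3

The minimal polynomial of α is x^3 - 530, irreducible over Q since 530 is not a perfect cube (so x^3 - 530 has no rational root). Hence [Q(α):Q] = deg(m_α) = 3.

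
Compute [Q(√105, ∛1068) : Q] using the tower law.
[Q(√105, ∛1068) : Q] = 6

Let L = Q(√105, ∛1068). Since Q(√105) ⊂ L and [Q(√105):Q] = 2, the tower law gives 2 | [L:Q]. Likewise Q(∛1068) ⊂ L with [Q(∛1068):Q] = 3 (because 1068 is not a perfect cube), so 3 | [L:Q]. As gcd(2,3) = 1, [L:Q] is divisible by 6. Conversely L is generated over Q by √105 and ∛1068, so [L:Q] ≤ 2·3 = 6. Therefore [Q(√105, ∛1068) : Q] = 6.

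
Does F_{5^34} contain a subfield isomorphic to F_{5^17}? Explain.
Yes: F_{5^17} is a subfield of F_{5^34}

F_{p^m} embeds in F_{p^n} iff m | n (since F_{p^n} is the splitting field of x^(p^n) - x, and F_{p^m} ⊂ F_{p^n} forces p^n to be a power of p^m, i.e. m | n; conversely if m | n then every root of x^(p^m) - x is a root of x^(p^n) - x). Here 17 | 34 (since 34 = 2·17), so F_{5^17} is a subfield of F_{5^34}, and [F_{5^34} : F_{5^17}] = 34/17 = 2.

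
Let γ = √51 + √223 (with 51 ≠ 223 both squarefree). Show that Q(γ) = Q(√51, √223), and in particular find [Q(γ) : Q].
[Q(γ) : Q] = 4 (equivalently, Q(γ) = Q(√51, √223))

Obviously Q(γ) ⊆ Q(√51, √223), and [Q(√51, √223):Q] = 4 (since 51, 223 are distinct squarefree integers > 1 with 11373 not a perfect square). To show equality we compute the minimal polynomial of γ. From γ = √51 + √223: γ^2 = 51 + 2√(11373) + 223 = 274 + 2√(11373), so γ^2 - 274 = 2√(11373); squaring, (γ^2 - 274)^2 = 4·11373, i.e. γ^4 - 548γ^2 + 75076 - 45492 = 0, i.e. γ^4 - 548γ^2 + 29584 = 0. So γ is a root of x^4 - 548x^2 + 29584. This polynomial is irreducible over Q: it has no rational root (each ±√51 ± √223 is irrational), and any factorization into two quadratics over Q would force √(11373) ∈ Q (pairing opposite roots) or √51, √223 ∈ Q (other pairings), all impossible. Hence [Q(γ):Q] = 4 = [Q(√51, √223):Q], so Q(γ) = Q(√51, √223).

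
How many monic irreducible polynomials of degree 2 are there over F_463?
There are 106953 monic irreducible polynomials of degree 2 over F_463

Each element of F_{463^2} that lies in no proper subfield is a root of exactly one monic irreducible of degree 2 over F_463, and each such polynomial has 2 distinct roots in F_{463^2}. By Möbius inversion the count is N_463(2) = (1/2) Σ_{d|2} μ(2/d) · 463^d = (1/2)(μ(2)·463^1 + μ(1)·463^2) = 213906/2 = 106953.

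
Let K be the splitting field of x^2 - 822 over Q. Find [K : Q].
[K : Q] = 2

f(x) = x^2 - 822 factors as (x - √822)(x + √822). The splitting field is K = Q(√822). Since 822 is squarefree and > 1, it is not a perfect square, so x^2 - 822 is irreducible over Q and [Q(√822) : Q] = 2. Hence [K : Q] = 2.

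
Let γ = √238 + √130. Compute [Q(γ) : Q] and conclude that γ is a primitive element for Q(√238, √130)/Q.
[Q(γ) : Q] = 4 (equivalently, Q(γ) = Q(√238, √130))

Obviously Q(γ) ⊆ Q(√238, √130), and [Q(√238, √130):Q] = 4 (since 238, 130 are distinct squarefree integers > 1 with 30940 not a perfect square). To show equality we compute the minimal polynomial of γ. From γ = √238 + √130: γ^2 = 238 + 2√(30940) + 130 = 368 + 2√(30940), so γ^2 - 368 = 2√(30940); squaring, (γ^2 - 368)^2 = 4·30940, i.e. γ^4 - 736γ^2 + 135424 - 123760 = 0, i.e. γ^4 - 736γ^2 + 11664 = 0. So γ is a root of x^4 - 736x^2 + 11664. This polynomial is irreducible over Q: it has no rational root (each ±√238 ± √130 is irrational), and any factorization into two quadratics over Q would force √(30940) ∈ Q (pairing opposite roots) or √238, √130 ∈ Q (other pairings), all impossible. Hence [Q(γ):Q] = 4 = [Q(√238, √130):Q], so Q(γ) = Q(√238, √130).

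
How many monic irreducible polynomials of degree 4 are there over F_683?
There are 54402880158 monic irreducible polynomials of degree 4 over F_683

Each element of F_{683^4} that lies in no proper subfield is a root of exactly one monic irreducible of degree 4 over F_683, and each such polynomial has 4 distinct roots in F_{683^4}. By Möbius inversion the count is N_683(4) = (1/4) Σ_{d|4} μ(4/d) · 683^d = (1/4)(μ(4)·683^1 + μ(2)·683^2 + μ(1)·683^4) = 217611520632/4 = 54402880158.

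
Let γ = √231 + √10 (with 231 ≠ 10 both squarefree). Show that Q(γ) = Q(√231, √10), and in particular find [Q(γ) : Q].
[Q(γ) : Q] = 4 (equivalently, Q(γ) = Q(√231, √10))

Obviously Q(γ) ⊆ Q(√231, √10), and [Q(√231, √10):Q] = 4 (since 231, 10 are distinct squarefree integers > 1 with 2310 not a perfect square). To show equality we compute the minimal polynomial of γ. From γ = √231 + √10: γ^2 = 231 + 2√(2310) + 10 = 241 + 2√(2310), so γ^2 - 241 = 2√(2310); squaring, (γ^2 - 241)^2 = 4·2310, i.e. γ^4 - 482γ^2 + 58081 - 9240 = 0, i.e. γ^4 - 482γ^2 + 48841 = 0. So γ is a root of x^4 - 482x^2 + 48841. This polynomial is irreducible over Q: it has no rational root (each ±√231 ± √10 is irrational), and any factorization into two quadratics over Q would force √(2310) ∈ Q (pairing opposite roots) or √231, √10 ∈ Q (other pairings), all impossible. Hence [Q(γ):Q] = 4 = [Q(√231, √10):Q], so Q(γ) = Q(√231, √10).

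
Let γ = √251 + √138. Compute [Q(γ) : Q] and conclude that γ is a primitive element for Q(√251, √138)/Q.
[Q(γ) : Q] = 4 (equivalently, Q(γ) = Q(√251, √138))

Obviously Q(γ) ⊆ Q(√251, √138), and [Q(√251, √138):Q] = 4 (since 251, 138 are distinct squarefree integers > 1 with 34638 not a perfect square). To show equality we compute the minimal polynomial of γ. From γ = √251 + √138: γ^2 = 251 + 2√(34638) + 138 = 389 + 2√(34638), so γ^2 - 389 = 2√(34638); squaring, (γ^2 - 389)^2 = 4·34638, i.e. γ^4 - 778γ^2 + 151321 - 138552 = 0, i.e. γ^4 - 778γ^2 + 12769 = 0. So γ is a root of x^4 - 778x^2 + 12769. This polynomial is irreducible over Q: it has no rational root (each ±√251 ± √138 is irrational), and any factorization into two quadratics over Q would force √(34638) ∈ Q (pairing opposite roots) or √251, √138 ∈ Q (other pairings), all impossible. Hence [Q(γ):Q] = 4 = [Q(√251, √138):Q], so Q(γ) = Q(√251, √138).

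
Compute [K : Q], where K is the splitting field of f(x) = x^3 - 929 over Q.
[K : Q] = 6

The roots of x^3 - 929 are ∛929, ω∛929, ω^2∛929 where ω = e^(2πi/3) is a primitive cube root of unity, so K = Q(∛929, ω). Now [Q(∛929):Q] = 3 (since 929 is not a perfect cube, x^3 - 929 is irreducible) and [Q(ω):Q] = 2. Both 2 and 3 divide [K:Q], and [K:Q] ≤ 3·2 = 6, so [K:Q] = 6. (Equivalently: Q(∛929) ⊂ R but ω ∉ R, so [K : Q(∛929)] = 2.)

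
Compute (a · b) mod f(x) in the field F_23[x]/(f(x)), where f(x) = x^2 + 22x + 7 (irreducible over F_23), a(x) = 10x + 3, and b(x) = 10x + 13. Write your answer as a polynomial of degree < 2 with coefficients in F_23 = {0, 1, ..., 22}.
a · b ≡ 7x + 6 (mod f(x))

Multiply in F_23[x]: a(x)·b(x) = (10x + 3)·(10x + 13) = 8x^2 + 22x + 16. This has degree ≥ 2, so divide by f(x) over F_23: 8x^2 + 22x + 16 = (8)·(x^2 + 22x + 7) + (7x + 6). Hence a·b ≡ 7x + 6 (mod f). (F_23[x]/(f) is a field with 23^2 = 529 elements since f is irreducible of degree 2.)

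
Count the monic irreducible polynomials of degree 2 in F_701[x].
There are 245350 monic irreducible polynomials of degree 2 over F_701

Each element of F_{701^2} that lies in no proper subfield is a root of exactly one monic irreducible of degree 2 over F_701, and each such polynomial has 2 distinct roots in F_{701^2}. By Möbius inversion the count is N_701(2) = (1/2) Σ_{d|2} μ(2/d) · 701^d = (1/2)(μ(2)·701^1 + μ(1)·701^2) = 490700/2 = 245350.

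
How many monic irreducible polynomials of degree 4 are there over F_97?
There are 22129968 monic irreducible polynomials of degree 4 over F_97

Each element of F_{97^4} that lies in no proper subfield is a root of exactly one monic irreducible of degree 4 over F_97, and each such polynomial has 4 distinct roots in F_{97^4}. By Möbius inversion the count is N_97(4) = (1/4) Σ_{d|4} μ(4/d) · 97^d = (1/4)(μ(4)·97^1 + μ(2)·97^2 + μ(1)·97^4) = 88519872/4 = 22129968.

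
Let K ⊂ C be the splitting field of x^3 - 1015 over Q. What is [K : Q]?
[K : Q] = 6

The roots of x^3 - 1015 are ∛1015, ω∛1015, ω^2∛1015 where ω = e^(2πi/3) is a primitive cube root of unity, so K = Q(∛1015, ω). Now [Q(∛1015):Q] = 3 (since 1015 is not a perfect cube, x^3 - 1015 is irreducible) and [Q(ω):Q] = 2. Both 2 and 3 divide [K:Q], and [K:Q] ≤ 3·2 = 6, so [K:Q] = 6. (Equivalently: Q(∛1015) ⊂ R but ω ∉ R, so [K : Q(∛1015)] = 2.)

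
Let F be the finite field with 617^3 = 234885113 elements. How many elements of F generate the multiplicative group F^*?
There are φ(234885112) = 90547200 primitive elements

F_q^* is cyclic of order q - 1 = 234885112. A cyclic group of order m has exactly φ(m) generators. Here m = 234885112 = 2^3 · 7 · 11 · 97 · 3931, so the number of primitive elements is φ(234885112) = 90547200.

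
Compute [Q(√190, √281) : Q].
[Q(√190, √281) : Q] = 4

[Q(√190):Q] = 2 (min poly x^2 - 190, irreducible since 190 is squarefree > 1). For the top step, suppose √281 ∈ Q(√190), say √281 = c + d√190 with c, d ∈ Q. Squaring: 281 = c^2 + 190d^2 + 2cd√190. Since √190 ∉ Q this forces 2cd = 0. If d = 0 then √281 = c ∈ Q, contradicting 281 squarefree > 1. If c = 0 then 281 = 190d^2, so 190·281 = (190d)^2 is a perfect square in Q — but 190·281 = 53390 is not a perfect square (since 190 and 281 are distinct squarefree integers). Contradiction. Hence √281 ∉ Q(√190), so x^2 - 281 stays irreducible over Q(√190) and [Q(√190, √281) : Q(√190)] = 2. By the tower law, [Q(√190, √281) : Q] = 2 · 2 = 4.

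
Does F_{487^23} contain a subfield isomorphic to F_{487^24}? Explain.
No: F_{487^24} is not a subfield of F_{487^23}

F_{p^m} embeds in F_{p^n} iff m | n. Here 24 ∤ 23 (since 23 = 0·24 + 23 with remainder 23 ≠ 0), so F_{487^24} is not a subfield of F_{487^23}. Equivalently: if it were, the tower law would give 24 = [F_{487^24}:F_487] dividing [F_{487^23}:F_487] = 23, contradiction.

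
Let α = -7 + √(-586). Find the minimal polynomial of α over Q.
m_α(x) = x^2 + 14x + 635

From α + 7 = √(-586), squaring gives (α + 7)^2 = -586, i.e. α^2 + 14α + 49 = -586, so α^2 + 14α + 635 = 0. The discriminant of x^2 + 14x + 635 is (14)^2 - 4·(635) = 196 - 2540 = -2344, and 4·(-586) is not a perfect square in Q since -586 is squarefree and ≠ 1. Hence x^2 + 14x + 635 is irreducible over Q and is the minimal polynomial of α.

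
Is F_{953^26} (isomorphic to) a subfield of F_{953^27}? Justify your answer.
No: F_{953^26} is not a subfield of F_{953^27}

F_{p^m} embeds in F_{p^n} iff m | n. Here 26 ∤ 27 (since 27 = 1·26 + 1 with remainder 1 ≠ 0), so F_{953^26} is not a subfield of F_{953^27}. Equivalently: if it were, the tower law would give 26 = [F_{953^26}:F_953] dividing [F_{953^27}:F_953] = 27, contradiction.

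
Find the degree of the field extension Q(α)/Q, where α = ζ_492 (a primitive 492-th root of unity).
[Q(α):Q] = 160

The minimal polynomial of ζ_492 over Q is the 492-th cyclotomic polynomial Φ_492(x), which is irreducible over Q and has degree φ(492) = 160. Hence [Q(α):Q] = φ(492) = 160.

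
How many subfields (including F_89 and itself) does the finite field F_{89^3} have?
F_{89^3} has 2 subfields

The subfields of F_{p^n} are exactly the fields F_{p^d} for d | n (each is the fixed field of the unique index-d subgroup of Gal(F_{p^n}/F_p) ≅ Z/nZ). The divisors of n = 3 are {1, 3}, giving 2 subfields: F_{89^1}, F_{89^3}.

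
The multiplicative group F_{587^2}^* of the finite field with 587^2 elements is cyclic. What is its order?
|F_{587^2}^*| = 344568

F_{587^2} has 587^2 = 344569 elements; its multiplicative group consists of all nonzero elements, so |F_{587^2}^*| = 344569 - 1 = 344568. (It is cyclic since any finite subgroup of the multiplicative group of a field is cyclic.)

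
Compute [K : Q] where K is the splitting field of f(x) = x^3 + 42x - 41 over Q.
[K : Q] = 6

By the rational root test, any rational root of the monic integer polynomial f(x) = x^3 + 42x - 41 must be an integer dividing the constant term -41, i.e. one of ±{1, 41}. Evaluating: f(1) = 2, f(-1) = -84, f(41) = 70602, f(-41) = -70684; none is 0, so f has no rational root and is therefore irreducible over Q (a cubic with no linear factor over a field is irreducible). For an irreducible cubic, the Galois group is A_3 or S_3 according as the discriminant disc(f) = -4a^3 - 27b^2 = -4·(42)^3 - 27·(-41)^2 = -341739 is or is not a square in Q. Here disc(f) = -341739 is not a perfect square in Q, so the Galois group of f over Q is not contained in A_3 and must be all of S_3. The splitting field has degree |S_3| = 6 over Q, so [K : Q] = 6.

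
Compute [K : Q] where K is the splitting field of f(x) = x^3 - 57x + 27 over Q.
[K : Q] = 6

By the rational root test, any rational root of the monic integer polynomial f(x) = x^3 - 57x + 27 must be an integer dividing the constant term 27, i.e. one of ±{1, 3, 9, 27}. Evaluating: f(1) = -29, f(-1) = 83, f(3) = -117, f(-3) = 171, f(9) = 243, f(-9) = -189, f(27) = 18171, f(-27) = -18117; none is 0, so f has no rational root and is therefore irreducible over Q (a cubic with no linear factor over a field is irreducible). For an irreducible cubic, the Galois group is A_3 or S_3 according as the discriminant disc(f) = -4a^3 - 27b^2 = -4·(-57)^3 - 27·(27)^2 = 721089 is or is not a square in Q. Here disc(f) = 721089 is not a perfect square in Q, so the Galois group of f over Q is not contained in A_3 and must be all of S_3. The splitting field has degree |S_3| = 6 over Q, so [K : Q] = 6.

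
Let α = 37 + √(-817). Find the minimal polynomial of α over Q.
m_α(x) = x^2 - 74x + 2186

From α - 37 = √(-817), squaring gives (α - 37)^2 = -817, i.e. α^2 - 74α + 1369 = -817, so α^2 - 74α + 2186 = 0. The discriminant of x^2 - 74x + 2186 is (-74)^2 - 4·(2186) = 5476 - 8744 = -3268, and 4·(-817) is not a perfect square in Q since -817 is squarefree and ≠ 1. Hence x^2 - 74x + 2186 is irreducible over Q and is the minimal polynomial of α.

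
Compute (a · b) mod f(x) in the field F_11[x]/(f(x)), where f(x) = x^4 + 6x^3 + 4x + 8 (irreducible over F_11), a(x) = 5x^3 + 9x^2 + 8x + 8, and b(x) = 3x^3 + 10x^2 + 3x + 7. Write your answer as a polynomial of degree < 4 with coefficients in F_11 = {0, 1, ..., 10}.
a · b ≡ 8x^3 + 5x + 6 (mod f(x))

Multiply in F_11[x]: a(x)·b(x) = (5x^3 + 9x^2 + 8x + 8)·(3x^3 + 10x^2 + 3x + 7) = 4x^6 + 8x^4 + x^3 + 2x^2 + 3x + 1. This has degree ≥ 4, so divide by f(x) over F_11: 4x^6 + 8x^4 + x^3 + 2x^2 + 3x + 1 = (4x^2 + 9x + 9)·(x^4 + 6x^3 + 4x + 8) + (8x^3 + 5x + 6). Hence a·b ≡ 8x^3 + 5x + 6 (mod f). (F_11[x]/(f) is a field with 11^4 = 14641 elements since f is irreducible of degree 4.)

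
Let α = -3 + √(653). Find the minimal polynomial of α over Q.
m_α(x) = x^2 + 6x - 644

From α + 3 = √(653), squaring gives (α + 3)^2 = 653, i.e. α^2 + 6α + 9 = 653, so α^2 + 6α - 644 = 0. The discriminant of x^2 + 6x - 644 is (6)^2 - 4·(-644) = 36 + 2576 = 2612, and 4·(653) is not a perfect square in Q since 653 is squarefree and ≠ 1. Hence x^2 + 6x - 644 is irreducible over Q and is the minimal polynomial of α.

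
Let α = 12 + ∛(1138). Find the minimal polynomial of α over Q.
m_α(x) = x^3 - 36x^2 + 432x - 2866

Set β = α - 12 = ∛(1138), so β^3 = 1138. Then (α - 12)^3 - 1138 = 0, i.e. α is a root of g(x) = (x - 12)^3 - 1138 = x^3 - 36x^2 + 432x - 2866. Since g(x) = h(x - 12) where h(x) = x^3 - 1138, and h is irreducible over Q (because 1138 is not a perfect cube, so h has no rational root, and a monic cubic with no rational root is irreducible), g is also irreducible (irreducibility is preserved under the substitution x → x - 12). Hence m_α(x) = x^3 - 36x^2 + 432x - 2866.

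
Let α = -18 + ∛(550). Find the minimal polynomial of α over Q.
m_α(x) = x^3 + 54x^2 + 972x + 5282

Set β = α + 18 = ∛(550), so β^3 = 550. Then (α + 18)^3 - 550 = 0, i.e. α is a root of g(x) = (x + 18)^3 - 550 = x^3 + 54x^2 + 972x + 5282. Since g(x) = h(x + 18) where h(x) = x^3 - 550, and h is irreducible over Q (because 550 is not a perfect cube, so h has no rational root, and a monic cubic with no rational root is irreducible), g is also irreducible (irreducibility is preserved under the substitution x → x + 18). Hence m_α(x) = x^3 + 54x^2 + 972x + 5282.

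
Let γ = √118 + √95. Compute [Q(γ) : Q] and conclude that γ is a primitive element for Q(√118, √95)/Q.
[Q(γ) : Q] = 4 (equivalently, Q(γ) = Q(√118, √95))

Obviously Q(γ) ⊆ Q(√118, √95), and [Q(√118, √95):Q] = 4 (since 118, 95 are distinct squarefree integers > 1 with 11210 not a perfect square). To show equality we compute the minimal polynomial of γ. From γ = √118 + √95: γ^2 = 118 + 2√(11210) + 95 = 213 + 2√(11210), so γ^2 - 213 = 2√(11210); squaring, (γ^2 - 213)^2 = 4·11210, i.e. γ^4 - 426γ^2 + 45369 - 44840 = 0, i.e. γ^4 - 426γ^2 + 529 = 0. So γ is a root of x^4 - 426x^2 + 529. This polynomial is irreducible over Q: it has no rational root (each ±√118 ± √95 is irrational), and any factorization into two quadratics over Q would force √(11210) ∈ Q (pairing opposite roots) or √118, √95 ∈ Q (other pairings), all impossible. Hence [Q(γ):Q] = 4 = [Q(√118, √95):Q], so Q(γ) = Q(√118, √95).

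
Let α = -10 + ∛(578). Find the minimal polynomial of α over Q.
m_α(x) = x^3 + 30x^2 + 300x + 422

Set β = α + 10 = ∛(578), so β^3 = 578. Then (α + 10)^3 - 578 = 0, i.e. α is a root of g(x) = (x + 10)^3 - 578 = x^3 + 30x^2 + 300x + 422. Since g(x) = h(x + 10) where h(x) = x^3 - 578, and h is irreducible over Q (because 578 is not a perfect cube, so h has no rational root, and a monic cubic with no rational root is irreducible), g is also irreducible (irreducibility is preserved under the substitution x → x + 10). Hence m_α(x) = x^3 + 30x^2 + 300x + 422.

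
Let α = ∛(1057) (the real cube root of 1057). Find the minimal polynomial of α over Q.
m_α(x) = x^3 - 1057

α satisfies α^3 = 1057, so x^3 - 1057 annihilates α. By the rational root test, a rational root p/q (in lowest terms) of x^3 - 1057 would satisfy p^3 = 1057 q^3, forcing q = 1 and p^3 = 1057; but 1057 is not a perfect cube, contradiction. A monic cubic over Q with no rational root is irreducible (any nontrivial factorization would include a linear factor). Hence x^3 - 1057 is the minimal polynomial of α, and in particular [Q(α):Q] = 3.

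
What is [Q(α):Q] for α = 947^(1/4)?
[Q(α):Q] = 4

α is a root of x^4 - 947. By Eisenstein's criterion at the prime p = 947 (which divides the constant term 947 but p^2 = 896809 does not, since 947 is squarefree), x^4 - 947 is irreducible over Q. Hence [Q(α):Q] = 4.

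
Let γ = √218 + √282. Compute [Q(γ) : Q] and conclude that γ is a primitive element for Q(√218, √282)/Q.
[Q(γ) : Q] = 4 (equivalently, Q(γ) = Q(√218, √282))

Obviously Q(γ) ⊆ Q(√218, √282), and [Q(√218, √282):Q] = 4 (since 218, 282 are distinct squarefree integers > 1 with 61476 not a perfect square). To show equality we compute the minimal polynomial of γ. From γ = √218 + √282: γ^2 = 218 + 2√(61476) + 282 = 500 + 2√(61476), so γ^2 - 500 = 2√(61476); squaring, (γ^2 - 500)^2 = 4·61476, i.e. γ^4 - 1000γ^2 + 250000 - 245904 = 0, i.e. γ^4 - 1000γ^2 + 4096 = 0. So γ is a root of x^4 - 1000x^2 + 4096. This polynomial is irreducible over Q: it has no rational root (each ±√218 ± √282 is irrational), and any factorization into two quadratics over Q would force √(61476) ∈ Q (pairing opposite roots) or √218, √282 ∈ Q (other pairings), all impossible. Hence [Q(γ):Q] = 4 = [Q(√218, √282):Q], so Q(γ) = Q(√218, √282).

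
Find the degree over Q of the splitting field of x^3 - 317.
[K : Q] = 6

The roots of x^3 - 317 are ∛317, ω∛317, ω^2∛317 where ω = e^(2πi/3) is a primitive cube root of unity, so K = Q(∛317, ω). Now [Q(∛317):Q] = 3 (since 317 is not a perfect cube, x^3 - 317 is irreducible) and [Q(ω):Q] = 2. Both 2 and 3 divide [K:Q], and [K:Q] ≤ 3·2 = 6, so [K:Q] = 6. (Equivalently: Q(∛317) ⊂ R but ω ∉ R, so [K : Q(∛317)] = 2.)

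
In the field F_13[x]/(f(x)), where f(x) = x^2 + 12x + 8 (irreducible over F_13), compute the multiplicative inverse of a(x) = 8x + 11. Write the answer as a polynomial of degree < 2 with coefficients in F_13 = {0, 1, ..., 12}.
a(x)^(-1) ≡ 3x + 1 (mod f(x))

Since f is irreducible over F_13, F_13[x]/(f) is a field and a(x) ≠ 0 has an inverse. Apply the extended Euclidean algorithm to f(x) and a(x) in F_13[x]: f(x) = (5x + 6)·a(x) + (7). The last nonzero remainder is the constant 7 = gcd(f, a) in F_13. Back-substituting through the division chain expresses 7 = s(x)·a(x) + t(x)·f(x) with s(x) ≡ 8x + 7 (mod f), so (8x + 7)·a(x) ≡ 7 (mod f). Multiplying by 7^(-1) ≡ 2 in F_13 gives a(x)^(-1) ≡ 2·(8x + 7) ≡ 3x + 1 (mod f). Check: (8x + 11)·(3x + 1) = 11x^2 + 2x + 11 ≡ 1 (mod x^2 + 12x + 8).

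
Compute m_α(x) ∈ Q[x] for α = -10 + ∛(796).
m_α(x) = x^3 + 30x^2 + 300x + 204

Set β = α + 10 = ∛(796), so β^3 = 796. Then (α + 10)^3 - 796 = 0, i.e. α is a root of g(x) = (x + 10)^3 - 796 = x^3 + 30x^2 + 300x + 204. Since g(x) = h(x + 10) where h(x) = x^3 - 796, and h is irreducible over Q (because 796 is not a perfect cube, so h has no rational root, and a monic cubic with no rational root is irreducible), g is also irreducible (irreducibility is preserved under the substitution x → x + 10). Hence m_α(x) = x^3 + 30x^2 + 300x + 204.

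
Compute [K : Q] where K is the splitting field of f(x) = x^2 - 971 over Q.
[K : Q] = 2

f(x) = x^2 - 971 factors as (x - √971)(x + √971). The splitting field is K = Q(√971). Since 971 is squarefree and > 1, it is not a perfect square, so x^2 - 971 is irreducible over Q and [Q(√971) : Q] = 2. Hence [K : Q] = 2.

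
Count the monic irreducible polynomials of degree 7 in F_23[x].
There are 486403632 monic irreducible polynomials of degree 7 over F_23

Each element of F_{23^7} that lies in no proper subfield is a root of exactly one monic irreducible of degree 7 over F_23, and each such polynomial has 7 distinct roots in F_{23^7}. By Möbius inversion the count is N_23(7) = (1/7) Σ_{d|7} μ(7/d) · 23^d = (1/7)(μ(7)·23^1 + μ(1)·23^7) = 3404825424/7 = 486403632.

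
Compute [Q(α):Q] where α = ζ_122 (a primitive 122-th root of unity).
[Q(α):Q] = 60

The minimal polynomial of ζ_122 over Q is the 122-th cyclotomic polynomial Φ_122(x), which is irreducible over Q and has degree φ(122) = 60. Hence [Q(α):Q] = φ(122) = 60.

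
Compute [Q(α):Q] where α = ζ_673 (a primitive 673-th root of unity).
[Q(α):Q] = 672

The minimal polynomial of ζ_673 over Q is the 673-th cyclotomic polynomial Φ_673(x), which is irreducible over Q and has degree φ(673) = 672. Hence [Q(α):Q] = φ(673) = 672.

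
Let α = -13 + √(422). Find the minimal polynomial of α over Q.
m_α(x) = x^2 + 26x - 253

From α + 13 = √(422), squaring gives (α + 13)^2 = 422, i.e. α^2 + 26α + 169 = 422, so α^2 + 26α - 253 = 0. The discriminant of x^2 + 26x - 253 is (26)^2 - 4·(-253) = 676 + 1012 = 1688, and 4·(422) is not a perfect square in Q since 422 is squarefree and ≠ 1. Hence x^2 + 26x - 253 is irreducible over Q and is the minimal polynomial of α.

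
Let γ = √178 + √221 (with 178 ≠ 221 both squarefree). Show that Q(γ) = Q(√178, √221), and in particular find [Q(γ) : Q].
[Q(γ) : Q] = 4 (equivalently, Q(γ) = Q(√178, √221))

Obviously Q(γ) ⊆ Q(√178, √221), and [Q(√178, √221):Q] = 4 (since 178, 221 are distinct squarefree integers > 1 with 39338 not a perfect square). To show equality we compute the minimal polynomial of γ. From γ = √178 + √221: γ^2 = 178 + 2√(39338) + 221 = 399 + 2√(39338), so γ^2 - 399 = 2√(39338); squaring, (γ^2 - 399)^2 = 4·39338, i.e. γ^4 - 798γ^2 + 159201 - 157352 = 0, i.e. γ^4 - 798γ^2 + 1849 = 0. So γ is a root of x^4 - 798x^2 + 1849. This polynomial is irreducible over Q: it has no rational root (each ±√178 ± √221 is irrational), and any factorization into two quadratics over Q would force √(39338) ∈ Q (pairing opposite roots) or √178, √221 ∈ Q (other pairings), all impossible. Hence [Q(γ):Q] = 4 = [Q(√178, √221):Q], so Q(γ) = Q(√178, √221).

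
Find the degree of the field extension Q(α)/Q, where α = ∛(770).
[Q(α):Q] = 3

The minimal polynomial of α is x^3 - 770, irreducible over Q since 770 is not a perfect cube (so x^3 - 770 has no rational root). Hence [Q(α):Q] = deg(m_α) = 3.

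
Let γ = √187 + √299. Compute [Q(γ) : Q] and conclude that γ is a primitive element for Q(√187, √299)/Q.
[Q(γ) : Q] = 4 (equivalently, Q(γ) = Q(√187, √299))

Obviously Q(γ) ⊆ Q(√187, √299), and [Q(√187, √299):Q] = 4 (since 187, 299 are distinct squarefree integers > 1 with 55913 not a perfect square). To show equality we compute the minimal polynomial of γ. From γ = √187 + √299: γ^2 = 187 + 2√(55913) + 299 = 486 + 2√(55913), so γ^2 - 486 = 2√(55913); squaring, (γ^2 - 486)^2 = 4·55913, i.e. γ^4 - 972γ^2 + 236196 - 223652 = 0, i.e. γ^4 - 972γ^2 + 12544 = 0. So γ is a root of x^4 - 972x^2 + 12544. This polynomial is irreducible over Q: it has no rational root (each ±√187 ± √299 is irrational), and any factorization into two quadratics over Q would force √(55913) ∈ Q (pairing opposite roots) or √187, √299 ∈ Q (other pairings), all impossible. Hence [Q(γ):Q] = 4 = [Q(√187, √299):Q], so Q(γ) = Q(√187, √299).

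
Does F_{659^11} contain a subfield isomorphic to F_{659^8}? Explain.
No: F_{659^8} is not a subfield of F_{659^11}

F_{p^m} embeds in F_{p^n} iff m | n. Here 8 ∤ 11 (since 11 = 1·8 + 3 with remainder 3 ≠ 0), so F_{659^8} is not a subfield of F_{659^11}. Equivalently: if it were, the tower law would give 8 = [F_{659^8}:F_659] dividing [F_{659^11}:F_659] = 11, contradiction.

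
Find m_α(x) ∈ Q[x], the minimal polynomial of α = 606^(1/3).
m_α(x) = x^3 - 606

α satisfies α^3 = 606, so x^3 - 606 annihilates α. By the rational root test, a rational root p/q (in lowest terms) of x^3 - 606 would satisfy p^3 = 606 q^3, forcing q = 1 and p^3 = 606; but 606 is not a perfect cube, contradiction. A monic cubic over Q with no rational root is irreducible (any nontrivial factorization would include a linear factor). Hence x^3 - 606 is the minimal polynomial of α, and in particular [Q(α):Q] = 3.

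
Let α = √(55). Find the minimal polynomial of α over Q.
m_α(x) = x^2 - 55

α satisfies α^2 - 55 = 0, so x^2 - 55 annihilates α. Since d = 55 is squarefree and ≠ 1, it is not a perfect square in Q, so x^2 - 55 has no rational root and is therefore irreducible over Q (a degree-2 polynomial over a field is irreducible iff it has no root). Hence m_α(x) = x^2 - 55.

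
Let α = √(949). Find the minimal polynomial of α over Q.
m_α(x) = x^2 - 949

α satisfies α^2 - 949 = 0, so x^2 - 949 annihilates α. Since d = 949 is squarefree and ≠ 1, it is not a perfect square in Q, so x^2 - 949 has no rational root and is therefore irreducible over Q (a degree-2 polynomial over a field is irreducible iff it has no root). Hence m_α(x) = x^2 - 949.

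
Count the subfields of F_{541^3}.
F_{541^3} has 2 subfields

The subfields of F_{p^n} are exactly the fields F_{p^d} for d | n (each is the fixed field of the unique index-d subgroup of Gal(F_{p^n}/F_p) ≅ Z/nZ). The divisors of n = 3 are {1, 3}, giving 2 subfields: F_{541^1}, F_{541^3}.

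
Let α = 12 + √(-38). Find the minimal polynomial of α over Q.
m_α(x) = x^2 - 24x + 182

From α - 12 = √(-38), squaring gives (α - 12)^2 = -38, i.e. α^2 - 24α + 144 = -38, so α^2 - 24α + 182 = 0. The discriminant of x^2 - 24x + 182 is (-24)^2 - 4·(182) = 576 - 728 = -152, and 4·(-38) is not a perfect square in Q since -38 is squarefree and ≠ 1. Hence x^2 - 24x + 182 is irreducible over Q and is the minimal polynomial of α.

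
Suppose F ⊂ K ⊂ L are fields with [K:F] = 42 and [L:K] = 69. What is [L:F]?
[L:F] = 2898

The tower law says that for any tower of field extensions F ⊂ K ⊂ L with finite degrees, [L:F] = [L:K] · [K:F]. Here this gives [L:F] = 69 · 42 = 2898.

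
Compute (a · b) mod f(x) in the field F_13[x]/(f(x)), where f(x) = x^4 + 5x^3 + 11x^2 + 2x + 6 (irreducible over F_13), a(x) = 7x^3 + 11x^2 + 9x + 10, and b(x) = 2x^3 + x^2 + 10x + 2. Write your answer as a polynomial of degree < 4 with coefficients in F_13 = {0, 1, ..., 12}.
a · b ≡ 8x^3 + 4x^2 + 12x + 4 (mod f(x))

Multiply in F_13[x]: a(x)·b(x) = (7x^3 + 11x^2 + 9x + 10)·(2x^3 + x^2 + 10x + 2) = x^6 + 3x^5 + 8x^4 + 10x^3 + 5x^2 + x + 7. This has degree ≥ 4, so divide by f(x) over F_13: x^6 + 3x^5 + 8x^4 + 10x^3 + 5x^2 + x + 7 = (x^2 + 11x + 7)·(x^4 + 5x^3 + 11x^2 + 2x + 6) + (8x^3 + 4x^2 + 12x + 4). Hence a·b ≡ 8x^3 + 4x^2 + 12x + 4 (mod f). (F_13[x]/(f) is a field with 13^4 = 28561 elements since f is irreducible of degree 4.)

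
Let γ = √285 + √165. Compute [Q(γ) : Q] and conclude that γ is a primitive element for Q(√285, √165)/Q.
[Q(γ) : Q] = 4 (equivalently, Q(γ) = Q(√285, √165))

Obviously Q(γ) ⊆ Q(√285, √165), and [Q(√285, √165):Q] = 4 (since 285, 165 are distinct squarefree integers > 1 with 47025 not a perfect square). To show equality we compute the minimal polynomial of γ. From γ = √285 + √165: γ^2 = 285 + 2√(47025) + 165 = 450 + 2√(47025), so γ^2 - 450 = 2√(47025); squaring, (γ^2 - 450)^2 = 4·47025, i.e. γ^4 - 900γ^2 + 202500 - 188100 = 0, i.e. γ^4 - 900γ^2 + 14400 = 0. So γ is a root of x^4 - 900x^2 + 14400. This polynomial is irreducible over Q: it has no rational root (each ±√285 ± √165 is irrational), and any factorization into two quadratics over Q would force √(47025) ∈ Q (pairing opposite roots) or √285, √165 ∈ Q (other pairings), all impossible. Hence [Q(γ):Q] = 4 = [Q(√285, √165):Q], so Q(γ) = Q(√285, √165).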